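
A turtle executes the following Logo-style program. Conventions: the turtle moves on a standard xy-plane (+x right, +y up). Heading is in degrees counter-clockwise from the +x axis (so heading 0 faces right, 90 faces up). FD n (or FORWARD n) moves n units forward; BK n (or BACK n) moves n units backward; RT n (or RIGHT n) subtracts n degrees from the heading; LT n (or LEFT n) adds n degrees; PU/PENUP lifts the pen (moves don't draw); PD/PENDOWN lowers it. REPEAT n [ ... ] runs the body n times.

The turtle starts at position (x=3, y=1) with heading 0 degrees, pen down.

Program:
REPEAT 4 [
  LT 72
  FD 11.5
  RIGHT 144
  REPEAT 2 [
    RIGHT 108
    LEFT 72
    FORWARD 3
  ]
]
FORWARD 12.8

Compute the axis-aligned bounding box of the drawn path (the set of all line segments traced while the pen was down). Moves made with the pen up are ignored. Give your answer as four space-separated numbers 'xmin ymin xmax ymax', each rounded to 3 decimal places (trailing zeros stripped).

Answer: -3.479 -3.617 12.304 13.52

Derivation:
Executing turtle program step by step:
Start: pos=(3,1), heading=0, pen down
REPEAT 4 [
  -- iteration 1/4 --
  LT 72: heading 0 -> 72
  FD 11.5: (3,1) -> (6.554,11.937) [heading=72, draw]
  RT 144: heading 72 -> 288
  REPEAT 2 [
    -- iteration 1/2 --
    RT 108: heading 288 -> 180
    LT 72: heading 180 -> 252
    FD 3: (6.554,11.937) -> (5.627,9.084) [heading=252, draw]
    -- iteration 2/2 --
    RT 108: heading 252 -> 144
    LT 72: heading 144 -> 216
    FD 3: (5.627,9.084) -> (3.2,7.321) [heading=216, draw]
  ]
  -- iteration 2/4 --
  LT 72: heading 216 -> 288
  FD 11.5: (3.2,7.321) -> (6.753,-3.617) [heading=288, draw]
  RT 144: heading 288 -> 144
  REPEAT 2 [
    -- iteration 1/2 --
    RT 108: heading 144 -> 36
    LT 72: heading 36 -> 108
    FD 3: (6.753,-3.617) -> (5.826,-0.763) [heading=108, draw]
    -- iteration 2/2 --
    RT 108: heading 108 -> 0
    LT 72: heading 0 -> 72
    FD 3: (5.826,-0.763) -> (6.753,2.09) [heading=72, draw]
  ]
  -- iteration 3/4 --
  LT 72: heading 72 -> 144
  FD 11.5: (6.753,2.09) -> (-2.55,8.849) [heading=144, draw]
  RT 144: heading 144 -> 0
  REPEAT 2 [
    -- iteration 1/2 --
    RT 108: heading 0 -> 252
    LT 72: heading 252 -> 324
    FD 3: (-2.55,8.849) -> (-0.123,7.086) [heading=324, draw]
    -- iteration 2/2 --
    RT 108: heading 324 -> 216
    LT 72: heading 216 -> 288
    FD 3: (-0.123,7.086) -> (0.804,4.233) [heading=288, draw]
  ]
  -- iteration 4/4 --
  LT 72: heading 288 -> 0
  FD 11.5: (0.804,4.233) -> (12.304,4.233) [heading=0, draw]
  RT 144: heading 0 -> 216
  REPEAT 2 [
    -- iteration 1/2 --
    RT 108: heading 216 -> 108
    LT 72: heading 108 -> 180
    FD 3: (12.304,4.233) -> (9.304,4.233) [heading=180, draw]
    -- iteration 2/2 --
    RT 108: heading 180 -> 72
    LT 72: heading 72 -> 144
    FD 3: (9.304,4.233) -> (6.877,5.996) [heading=144, draw]
  ]
]
FD 12.8: (6.877,5.996) -> (-3.479,13.52) [heading=144, draw]
Final: pos=(-3.479,13.52), heading=144, 13 segment(s) drawn

Segment endpoints: x in {-3.479, -2.55, -0.123, 0.804, 3, 3.2, 5.627, 5.826, 6.554, 6.753, 6.753, 6.877, 9.304, 12.304}, y in {-3.617, -0.763, 1, 2.09, 4.233, 4.233, 4.233, 5.996, 7.086, 7.321, 8.849, 9.084, 11.937, 13.52}
xmin=-3.479, ymin=-3.617, xmax=12.304, ymax=13.52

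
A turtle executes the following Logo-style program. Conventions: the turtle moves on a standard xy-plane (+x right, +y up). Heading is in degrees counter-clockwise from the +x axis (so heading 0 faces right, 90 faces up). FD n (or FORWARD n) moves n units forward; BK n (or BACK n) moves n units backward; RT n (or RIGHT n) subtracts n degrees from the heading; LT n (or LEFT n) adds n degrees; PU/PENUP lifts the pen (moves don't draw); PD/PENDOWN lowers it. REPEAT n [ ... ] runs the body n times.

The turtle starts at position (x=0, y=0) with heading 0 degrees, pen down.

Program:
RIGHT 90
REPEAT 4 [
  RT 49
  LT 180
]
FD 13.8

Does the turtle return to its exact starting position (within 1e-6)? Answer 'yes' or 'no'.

Executing turtle program step by step:
Start: pos=(0,0), heading=0, pen down
RT 90: heading 0 -> 270
REPEAT 4 [
  -- iteration 1/4 --
  RT 49: heading 270 -> 221
  LT 180: heading 221 -> 41
  -- iteration 2/4 --
  RT 49: heading 41 -> 352
  LT 180: heading 352 -> 172
  -- iteration 3/4 --
  RT 49: heading 172 -> 123
  LT 180: heading 123 -> 303
  -- iteration 4/4 --
  RT 49: heading 303 -> 254
  LT 180: heading 254 -> 74
]
FD 13.8: (0,0) -> (3.804,13.265) [heading=74, draw]
Final: pos=(3.804,13.265), heading=74, 1 segment(s) drawn

Start position: (0, 0)
Final position: (3.804, 13.265)
Distance = 13.8; >= 1e-6 -> NOT closed

Answer: no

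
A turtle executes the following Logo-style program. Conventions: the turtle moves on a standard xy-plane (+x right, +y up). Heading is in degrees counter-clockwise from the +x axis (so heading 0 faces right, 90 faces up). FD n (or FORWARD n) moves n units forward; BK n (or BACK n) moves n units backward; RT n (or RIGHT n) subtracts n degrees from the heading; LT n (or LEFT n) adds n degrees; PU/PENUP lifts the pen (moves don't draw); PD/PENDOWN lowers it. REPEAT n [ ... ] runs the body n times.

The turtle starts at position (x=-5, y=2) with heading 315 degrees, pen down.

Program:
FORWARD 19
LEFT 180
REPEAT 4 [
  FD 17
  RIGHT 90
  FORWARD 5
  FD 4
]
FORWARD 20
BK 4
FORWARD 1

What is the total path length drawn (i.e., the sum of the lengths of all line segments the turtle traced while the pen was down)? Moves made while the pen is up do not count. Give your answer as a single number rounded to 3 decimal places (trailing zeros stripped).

Answer: 148

Derivation:
Executing turtle program step by step:
Start: pos=(-5,2), heading=315, pen down
FD 19: (-5,2) -> (8.435,-11.435) [heading=315, draw]
LT 180: heading 315 -> 135
REPEAT 4 [
  -- iteration 1/4 --
  FD 17: (8.435,-11.435) -> (-3.586,0.586) [heading=135, draw]
  RT 90: heading 135 -> 45
  FD 5: (-3.586,0.586) -> (-0.05,4.121) [heading=45, draw]
  FD 4: (-0.05,4.121) -> (2.778,6.95) [heading=45, draw]
  -- iteration 2/4 --
  FD 17: (2.778,6.95) -> (14.799,18.971) [heading=45, draw]
  RT 90: heading 45 -> 315
  FD 5: (14.799,18.971) -> (18.335,15.435) [heading=315, draw]
  FD 4: (18.335,15.435) -> (21.163,12.607) [heading=315, draw]
  -- iteration 3/4 --
  FD 17: (21.163,12.607) -> (33.184,0.586) [heading=315, draw]
  RT 90: heading 315 -> 225
  FD 5: (33.184,0.586) -> (29.648,-2.95) [heading=225, draw]
  FD 4: (29.648,-2.95) -> (26.82,-5.778) [heading=225, draw]
  -- iteration 4/4 --
  FD 17: (26.82,-5.778) -> (14.799,-17.799) [heading=225, draw]
  RT 90: heading 225 -> 135
  FD 5: (14.799,-17.799) -> (11.263,-14.263) [heading=135, draw]
  FD 4: (11.263,-14.263) -> (8.435,-11.435) [heading=135, draw]
]
FD 20: (8.435,-11.435) -> (-5.707,2.707) [heading=135, draw]
BK 4: (-5.707,2.707) -> (-2.879,-0.121) [heading=135, draw]
FD 1: (-2.879,-0.121) -> (-3.586,0.586) [heading=135, draw]
Final: pos=(-3.586,0.586), heading=135, 16 segment(s) drawn

Segment lengths:
  seg 1: (-5,2) -> (8.435,-11.435), length = 19
  seg 2: (8.435,-11.435) -> (-3.586,0.586), length = 17
  seg 3: (-3.586,0.586) -> (-0.05,4.121), length = 5
  seg 4: (-0.05,4.121) -> (2.778,6.95), length = 4
  seg 5: (2.778,6.95) -> (14.799,18.971), length = 17
  seg 6: (14.799,18.971) -> (18.335,15.435), length = 5
  seg 7: (18.335,15.435) -> (21.163,12.607), length = 4
  seg 8: (21.163,12.607) -> (33.184,0.586), length = 17
  seg 9: (33.184,0.586) -> (29.648,-2.95), length = 5
  seg 10: (29.648,-2.95) -> (26.82,-5.778), length = 4
  seg 11: (26.82,-5.778) -> (14.799,-17.799), length = 17
  seg 12: (14.799,-17.799) -> (11.263,-14.263), length = 5
  seg 13: (11.263,-14.263) -> (8.435,-11.435), length = 4
  seg 14: (8.435,-11.435) -> (-5.707,2.707), length = 20
  seg 15: (-5.707,2.707) -> (-2.879,-0.121), length = 4
  seg 16: (-2.879,-0.121) -> (-3.586,0.586), length = 1
Total = 148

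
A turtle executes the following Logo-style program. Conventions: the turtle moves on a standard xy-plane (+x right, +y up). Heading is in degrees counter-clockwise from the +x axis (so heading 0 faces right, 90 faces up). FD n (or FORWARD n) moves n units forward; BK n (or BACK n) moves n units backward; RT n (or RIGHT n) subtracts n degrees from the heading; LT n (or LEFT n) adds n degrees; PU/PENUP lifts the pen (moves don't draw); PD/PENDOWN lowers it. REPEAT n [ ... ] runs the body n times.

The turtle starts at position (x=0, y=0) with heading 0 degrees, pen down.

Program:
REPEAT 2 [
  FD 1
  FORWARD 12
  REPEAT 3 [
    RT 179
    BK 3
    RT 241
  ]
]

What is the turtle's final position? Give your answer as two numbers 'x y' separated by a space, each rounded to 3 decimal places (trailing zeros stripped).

Executing turtle program step by step:
Start: pos=(0,0), heading=0, pen down
REPEAT 2 [
  -- iteration 1/2 --
  FD 1: (0,0) -> (1,0) [heading=0, draw]
  FD 12: (1,0) -> (13,0) [heading=0, draw]
  REPEAT 3 [
    -- iteration 1/3 --
    RT 179: heading 0 -> 181
    BK 3: (13,0) -> (16,0.052) [heading=181, draw]
    RT 241: heading 181 -> 300
    -- iteration 2/3 --
    RT 179: heading 300 -> 121
    BK 3: (16,0.052) -> (17.545,-2.519) [heading=121, draw]
    RT 241: heading 121 -> 240
    -- iteration 3/3 --
    RT 179: heading 240 -> 61
    BK 3: (17.545,-2.519) -> (16.09,-5.143) [heading=61, draw]
    RT 241: heading 61 -> 180
  ]
  -- iteration 2/2 --
  FD 1: (16.09,-5.143) -> (15.09,-5.143) [heading=180, draw]
  FD 12: (15.09,-5.143) -> (3.09,-5.143) [heading=180, draw]
  REPEAT 3 [
    -- iteration 1/3 --
    RT 179: heading 180 -> 1
    BK 3: (3.09,-5.143) -> (0.091,-5.195) [heading=1, draw]
    RT 241: heading 1 -> 120
    -- iteration 2/3 --
    RT 179: heading 120 -> 301
    BK 3: (0.091,-5.195) -> (-1.454,-2.624) [heading=301, draw]
    RT 241: heading 301 -> 60
    -- iteration 3/3 --
    RT 179: heading 60 -> 241
    BK 3: (-1.454,-2.624) -> (0,0) [heading=241, draw]
    RT 241: heading 241 -> 0
  ]
]
Final: pos=(0,0), heading=0, 10 segment(s) drawn

Answer: 0 0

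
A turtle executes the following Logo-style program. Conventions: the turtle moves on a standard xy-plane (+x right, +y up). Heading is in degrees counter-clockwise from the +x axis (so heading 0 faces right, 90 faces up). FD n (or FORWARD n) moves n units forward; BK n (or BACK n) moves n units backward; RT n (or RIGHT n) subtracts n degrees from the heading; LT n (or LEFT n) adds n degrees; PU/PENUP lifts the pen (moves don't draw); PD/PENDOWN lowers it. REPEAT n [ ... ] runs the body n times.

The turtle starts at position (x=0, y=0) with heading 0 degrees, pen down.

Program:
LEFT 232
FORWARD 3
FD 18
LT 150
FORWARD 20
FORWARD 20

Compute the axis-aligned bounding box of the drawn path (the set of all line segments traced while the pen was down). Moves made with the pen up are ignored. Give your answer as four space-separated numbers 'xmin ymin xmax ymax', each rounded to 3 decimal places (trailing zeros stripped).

Answer: -12.929 -16.548 24.158 0

Derivation:
Executing turtle program step by step:
Start: pos=(0,0), heading=0, pen down
LT 232: heading 0 -> 232
FD 3: (0,0) -> (-1.847,-2.364) [heading=232, draw]
FD 18: (-1.847,-2.364) -> (-12.929,-16.548) [heading=232, draw]
LT 150: heading 232 -> 22
FD 20: (-12.929,-16.548) -> (5.615,-9.056) [heading=22, draw]
FD 20: (5.615,-9.056) -> (24.158,-1.564) [heading=22, draw]
Final: pos=(24.158,-1.564), heading=22, 4 segment(s) drawn

Segment endpoints: x in {-12.929, -1.847, 0, 5.615, 24.158}, y in {-16.548, -9.056, -2.364, -1.564, 0}
xmin=-12.929, ymin=-16.548, xmax=24.158, ymax=0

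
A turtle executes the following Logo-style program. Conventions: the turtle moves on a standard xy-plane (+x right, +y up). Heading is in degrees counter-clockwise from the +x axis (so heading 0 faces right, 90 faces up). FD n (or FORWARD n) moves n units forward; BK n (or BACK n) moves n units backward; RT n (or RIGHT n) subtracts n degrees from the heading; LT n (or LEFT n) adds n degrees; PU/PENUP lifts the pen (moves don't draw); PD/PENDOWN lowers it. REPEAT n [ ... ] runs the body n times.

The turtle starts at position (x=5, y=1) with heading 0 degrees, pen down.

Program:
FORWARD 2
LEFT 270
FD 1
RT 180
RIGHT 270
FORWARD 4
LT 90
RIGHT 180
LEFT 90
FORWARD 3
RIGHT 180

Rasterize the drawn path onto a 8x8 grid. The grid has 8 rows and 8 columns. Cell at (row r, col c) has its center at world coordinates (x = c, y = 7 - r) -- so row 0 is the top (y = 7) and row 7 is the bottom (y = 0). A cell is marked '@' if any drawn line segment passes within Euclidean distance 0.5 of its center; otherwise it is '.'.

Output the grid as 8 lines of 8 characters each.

Segment 0: (5,1) -> (7,1)
Segment 1: (7,1) -> (7,0)
Segment 2: (7,0) -> (3,-0)
Segment 3: (3,-0) -> (0,-0)

Answer: ........
........
........
........
........
........
.....@@@
@@@@@@@@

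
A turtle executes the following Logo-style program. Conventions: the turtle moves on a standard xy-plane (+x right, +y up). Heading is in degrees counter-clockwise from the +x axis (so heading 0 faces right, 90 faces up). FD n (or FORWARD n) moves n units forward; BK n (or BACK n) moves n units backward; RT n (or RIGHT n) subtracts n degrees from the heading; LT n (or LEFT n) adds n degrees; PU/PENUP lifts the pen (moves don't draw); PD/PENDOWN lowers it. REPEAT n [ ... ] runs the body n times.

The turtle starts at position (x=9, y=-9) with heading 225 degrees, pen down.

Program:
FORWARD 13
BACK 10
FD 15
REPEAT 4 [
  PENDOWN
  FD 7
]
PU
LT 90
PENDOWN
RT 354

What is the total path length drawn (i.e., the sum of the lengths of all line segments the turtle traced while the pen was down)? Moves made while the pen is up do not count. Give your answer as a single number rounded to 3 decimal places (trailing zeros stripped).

Executing turtle program step by step:
Start: pos=(9,-9), heading=225, pen down
FD 13: (9,-9) -> (-0.192,-18.192) [heading=225, draw]
BK 10: (-0.192,-18.192) -> (6.879,-11.121) [heading=225, draw]
FD 15: (6.879,-11.121) -> (-3.728,-21.728) [heading=225, draw]
REPEAT 4 [
  -- iteration 1/4 --
  PD: pen down
  FD 7: (-3.728,-21.728) -> (-8.678,-26.678) [heading=225, draw]
  -- iteration 2/4 --
  PD: pen down
  FD 7: (-8.678,-26.678) -> (-13.627,-31.627) [heading=225, draw]
  -- iteration 3/4 --
  PD: pen down
  FD 7: (-13.627,-31.627) -> (-18.577,-36.577) [heading=225, draw]
  -- iteration 4/4 --
  PD: pen down
  FD 7: (-18.577,-36.577) -> (-23.527,-41.527) [heading=225, draw]
]
PU: pen up
LT 90: heading 225 -> 315
PD: pen down
RT 354: heading 315 -> 321
Final: pos=(-23.527,-41.527), heading=321, 7 segment(s) drawn

Segment lengths:
  seg 1: (9,-9) -> (-0.192,-18.192), length = 13
  seg 2: (-0.192,-18.192) -> (6.879,-11.121), length = 10
  seg 3: (6.879,-11.121) -> (-3.728,-21.728), length = 15
  seg 4: (-3.728,-21.728) -> (-8.678,-26.678), length = 7
  seg 5: (-8.678,-26.678) -> (-13.627,-31.627), length = 7
  seg 6: (-13.627,-31.627) -> (-18.577,-36.577), length = 7
  seg 7: (-18.577,-36.577) -> (-23.527,-41.527), length = 7
Total = 66

Answer: 66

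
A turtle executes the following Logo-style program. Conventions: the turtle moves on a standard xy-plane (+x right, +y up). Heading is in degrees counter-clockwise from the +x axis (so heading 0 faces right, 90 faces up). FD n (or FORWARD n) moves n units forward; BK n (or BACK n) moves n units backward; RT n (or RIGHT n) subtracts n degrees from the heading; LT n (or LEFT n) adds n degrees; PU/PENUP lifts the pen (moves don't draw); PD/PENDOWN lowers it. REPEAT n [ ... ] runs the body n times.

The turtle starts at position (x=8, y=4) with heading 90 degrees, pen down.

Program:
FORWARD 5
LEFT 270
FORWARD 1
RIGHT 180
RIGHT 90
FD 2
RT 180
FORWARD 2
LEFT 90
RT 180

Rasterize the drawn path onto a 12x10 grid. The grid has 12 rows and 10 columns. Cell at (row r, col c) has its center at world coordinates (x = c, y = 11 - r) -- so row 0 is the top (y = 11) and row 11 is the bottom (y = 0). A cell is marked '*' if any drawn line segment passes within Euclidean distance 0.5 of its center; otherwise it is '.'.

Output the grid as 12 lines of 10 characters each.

Segment 0: (8,4) -> (8,9)
Segment 1: (8,9) -> (9,9)
Segment 2: (9,9) -> (9,11)
Segment 3: (9,11) -> (9,9)

Answer: .........*
.........*
........**
........*.
........*.
........*.
........*.
........*.
..........
..........
..........
..........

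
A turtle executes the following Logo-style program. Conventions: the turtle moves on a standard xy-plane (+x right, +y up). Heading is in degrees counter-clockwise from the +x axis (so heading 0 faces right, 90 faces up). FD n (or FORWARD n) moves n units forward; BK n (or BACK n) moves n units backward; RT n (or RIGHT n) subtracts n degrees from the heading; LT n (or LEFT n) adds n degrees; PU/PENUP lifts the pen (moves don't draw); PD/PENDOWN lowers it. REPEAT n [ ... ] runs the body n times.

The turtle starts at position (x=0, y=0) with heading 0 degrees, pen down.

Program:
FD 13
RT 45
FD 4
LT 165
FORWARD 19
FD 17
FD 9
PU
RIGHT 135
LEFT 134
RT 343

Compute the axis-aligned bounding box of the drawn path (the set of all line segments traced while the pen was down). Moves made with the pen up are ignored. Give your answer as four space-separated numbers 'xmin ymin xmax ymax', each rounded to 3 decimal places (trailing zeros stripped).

Answer: -6.672 -2.828 15.828 36.143

Derivation:
Executing turtle program step by step:
Start: pos=(0,0), heading=0, pen down
FD 13: (0,0) -> (13,0) [heading=0, draw]
RT 45: heading 0 -> 315
FD 4: (13,0) -> (15.828,-2.828) [heading=315, draw]
LT 165: heading 315 -> 120
FD 19: (15.828,-2.828) -> (6.328,13.626) [heading=120, draw]
FD 17: (6.328,13.626) -> (-2.172,28.348) [heading=120, draw]
FD 9: (-2.172,28.348) -> (-6.672,36.143) [heading=120, draw]
PU: pen up
RT 135: heading 120 -> 345
LT 134: heading 345 -> 119
RT 343: heading 119 -> 136
Final: pos=(-6.672,36.143), heading=136, 5 segment(s) drawn

Segment endpoints: x in {-6.672, -2.172, 0, 6.328, 13, 15.828}, y in {-2.828, 0, 13.626, 28.348, 36.143}
xmin=-6.672, ymin=-2.828, xmax=15.828, ymax=36.143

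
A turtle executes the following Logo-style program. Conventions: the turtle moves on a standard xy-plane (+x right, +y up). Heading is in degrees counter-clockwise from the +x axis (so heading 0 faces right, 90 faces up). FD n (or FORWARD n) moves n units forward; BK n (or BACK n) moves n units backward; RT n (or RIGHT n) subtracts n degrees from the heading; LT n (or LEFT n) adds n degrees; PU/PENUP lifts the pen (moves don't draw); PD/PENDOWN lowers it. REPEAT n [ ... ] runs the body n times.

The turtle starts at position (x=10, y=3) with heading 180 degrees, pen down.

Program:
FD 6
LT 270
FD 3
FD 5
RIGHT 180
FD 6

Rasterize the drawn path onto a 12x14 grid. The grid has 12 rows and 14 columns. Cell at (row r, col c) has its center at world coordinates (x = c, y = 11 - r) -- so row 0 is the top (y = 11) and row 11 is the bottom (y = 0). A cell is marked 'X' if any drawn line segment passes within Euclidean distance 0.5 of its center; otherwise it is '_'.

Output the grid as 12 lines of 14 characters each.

Segment 0: (10,3) -> (4,3)
Segment 1: (4,3) -> (4,6)
Segment 2: (4,6) -> (4,11)
Segment 3: (4,11) -> (4,5)

Answer: ____X_________
____X_________
____X_________
____X_________
____X_________
____X_________
____X_________
____X_________
____XXXXXXX___
______________
______________
______________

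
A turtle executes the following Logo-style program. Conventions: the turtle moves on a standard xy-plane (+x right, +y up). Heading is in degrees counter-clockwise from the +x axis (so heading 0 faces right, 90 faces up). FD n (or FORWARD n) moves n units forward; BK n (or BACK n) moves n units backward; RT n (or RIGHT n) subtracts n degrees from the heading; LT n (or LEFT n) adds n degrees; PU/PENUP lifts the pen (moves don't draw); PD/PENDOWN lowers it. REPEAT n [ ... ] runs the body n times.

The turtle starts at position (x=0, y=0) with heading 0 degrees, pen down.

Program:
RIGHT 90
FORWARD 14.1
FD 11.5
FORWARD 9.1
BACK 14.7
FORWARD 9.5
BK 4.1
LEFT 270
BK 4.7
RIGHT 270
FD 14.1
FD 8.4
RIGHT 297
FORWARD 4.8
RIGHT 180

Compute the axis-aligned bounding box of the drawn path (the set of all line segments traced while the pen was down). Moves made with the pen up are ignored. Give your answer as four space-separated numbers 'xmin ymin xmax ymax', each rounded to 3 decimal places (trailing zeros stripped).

Executing turtle program step by step:
Start: pos=(0,0), heading=0, pen down
RT 90: heading 0 -> 270
FD 14.1: (0,0) -> (0,-14.1) [heading=270, draw]
FD 11.5: (0,-14.1) -> (0,-25.6) [heading=270, draw]
FD 9.1: (0,-25.6) -> (0,-34.7) [heading=270, draw]
BK 14.7: (0,-34.7) -> (0,-20) [heading=270, draw]
FD 9.5: (0,-20) -> (0,-29.5) [heading=270, draw]
BK 4.1: (0,-29.5) -> (0,-25.4) [heading=270, draw]
LT 270: heading 270 -> 180
BK 4.7: (0,-25.4) -> (4.7,-25.4) [heading=180, draw]
RT 270: heading 180 -> 270
FD 14.1: (4.7,-25.4) -> (4.7,-39.5) [heading=270, draw]
FD 8.4: (4.7,-39.5) -> (4.7,-47.9) [heading=270, draw]
RT 297: heading 270 -> 333
FD 4.8: (4.7,-47.9) -> (8.977,-50.079) [heading=333, draw]
RT 180: heading 333 -> 153
Final: pos=(8.977,-50.079), heading=153, 10 segment(s) drawn

Segment endpoints: x in {0, 0, 0, 0, 0, 0, 0, 4.7, 4.7, 4.7, 8.977}, y in {-50.079, -47.9, -39.5, -34.7, -29.5, -25.6, -25.4, -20, -14.1, 0}
xmin=0, ymin=-50.079, xmax=8.977, ymax=0

Answer: 0 -50.079 8.977 0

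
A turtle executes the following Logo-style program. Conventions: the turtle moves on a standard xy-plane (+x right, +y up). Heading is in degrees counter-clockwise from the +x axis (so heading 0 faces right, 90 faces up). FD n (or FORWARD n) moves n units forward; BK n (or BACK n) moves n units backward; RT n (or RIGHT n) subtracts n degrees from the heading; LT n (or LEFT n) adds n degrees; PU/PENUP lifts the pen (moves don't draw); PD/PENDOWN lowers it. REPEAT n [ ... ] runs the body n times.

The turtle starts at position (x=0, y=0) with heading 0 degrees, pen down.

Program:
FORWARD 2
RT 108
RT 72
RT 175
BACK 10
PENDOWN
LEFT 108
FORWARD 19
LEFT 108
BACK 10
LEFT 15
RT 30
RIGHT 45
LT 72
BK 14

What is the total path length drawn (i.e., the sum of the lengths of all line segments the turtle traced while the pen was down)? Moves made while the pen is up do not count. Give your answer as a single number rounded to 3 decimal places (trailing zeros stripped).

Answer: 55

Derivation:
Executing turtle program step by step:
Start: pos=(0,0), heading=0, pen down
FD 2: (0,0) -> (2,0) [heading=0, draw]
RT 108: heading 0 -> 252
RT 72: heading 252 -> 180
RT 175: heading 180 -> 5
BK 10: (2,0) -> (-7.962,-0.872) [heading=5, draw]
PD: pen down
LT 108: heading 5 -> 113
FD 19: (-7.962,-0.872) -> (-15.386,16.618) [heading=113, draw]
LT 108: heading 113 -> 221
BK 10: (-15.386,16.618) -> (-7.839,23.179) [heading=221, draw]
LT 15: heading 221 -> 236
RT 30: heading 236 -> 206
RT 45: heading 206 -> 161
LT 72: heading 161 -> 233
BK 14: (-7.839,23.179) -> (0.587,34.36) [heading=233, draw]
Final: pos=(0.587,34.36), heading=233, 5 segment(s) drawn

Segment lengths:
  seg 1: (0,0) -> (2,0), length = 2
  seg 2: (2,0) -> (-7.962,-0.872), length = 10
  seg 3: (-7.962,-0.872) -> (-15.386,16.618), length = 19
  seg 4: (-15.386,16.618) -> (-7.839,23.179), length = 10
  seg 5: (-7.839,23.179) -> (0.587,34.36), length = 14
Total = 55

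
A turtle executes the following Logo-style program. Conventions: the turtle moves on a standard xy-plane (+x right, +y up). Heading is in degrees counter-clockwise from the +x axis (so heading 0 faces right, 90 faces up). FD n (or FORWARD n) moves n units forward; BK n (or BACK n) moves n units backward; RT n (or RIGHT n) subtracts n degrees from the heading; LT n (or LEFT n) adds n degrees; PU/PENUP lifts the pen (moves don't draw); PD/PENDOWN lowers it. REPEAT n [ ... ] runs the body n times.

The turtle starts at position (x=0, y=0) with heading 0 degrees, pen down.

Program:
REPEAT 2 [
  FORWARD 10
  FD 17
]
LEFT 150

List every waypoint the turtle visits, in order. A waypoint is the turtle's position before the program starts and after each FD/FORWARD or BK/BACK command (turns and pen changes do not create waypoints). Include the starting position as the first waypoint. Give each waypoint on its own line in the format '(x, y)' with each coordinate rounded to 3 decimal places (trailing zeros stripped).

Executing turtle program step by step:
Start: pos=(0,0), heading=0, pen down
REPEAT 2 [
  -- iteration 1/2 --
  FD 10: (0,0) -> (10,0) [heading=0, draw]
  FD 17: (10,0) -> (27,0) [heading=0, draw]
  -- iteration 2/2 --
  FD 10: (27,0) -> (37,0) [heading=0, draw]
  FD 17: (37,0) -> (54,0) [heading=0, draw]
]
LT 150: heading 0 -> 150
Final: pos=(54,0), heading=150, 4 segment(s) drawn
Waypoints (5 total):
(0, 0)
(10, 0)
(27, 0)
(37, 0)
(54, 0)

Answer: (0, 0)
(10, 0)
(27, 0)
(37, 0)
(54, 0)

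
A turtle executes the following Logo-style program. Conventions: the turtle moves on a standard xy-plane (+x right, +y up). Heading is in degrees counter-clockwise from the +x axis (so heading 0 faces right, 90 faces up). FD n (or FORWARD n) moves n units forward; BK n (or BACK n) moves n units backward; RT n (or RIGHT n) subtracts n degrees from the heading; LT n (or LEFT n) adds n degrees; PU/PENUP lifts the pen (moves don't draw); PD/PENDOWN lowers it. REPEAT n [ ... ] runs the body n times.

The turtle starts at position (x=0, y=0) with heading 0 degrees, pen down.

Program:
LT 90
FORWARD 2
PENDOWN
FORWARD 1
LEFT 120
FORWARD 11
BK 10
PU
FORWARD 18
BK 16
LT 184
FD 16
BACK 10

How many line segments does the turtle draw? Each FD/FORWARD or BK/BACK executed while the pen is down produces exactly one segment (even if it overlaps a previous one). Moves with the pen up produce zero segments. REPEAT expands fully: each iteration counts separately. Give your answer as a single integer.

Answer: 4

Derivation:
Executing turtle program step by step:
Start: pos=(0,0), heading=0, pen down
LT 90: heading 0 -> 90
FD 2: (0,0) -> (0,2) [heading=90, draw]
PD: pen down
FD 1: (0,2) -> (0,3) [heading=90, draw]
LT 120: heading 90 -> 210
FD 11: (0,3) -> (-9.526,-2.5) [heading=210, draw]
BK 10: (-9.526,-2.5) -> (-0.866,2.5) [heading=210, draw]
PU: pen up
FD 18: (-0.866,2.5) -> (-16.454,-6.5) [heading=210, move]
BK 16: (-16.454,-6.5) -> (-2.598,1.5) [heading=210, move]
LT 184: heading 210 -> 34
FD 16: (-2.598,1.5) -> (10.667,10.447) [heading=34, move]
BK 10: (10.667,10.447) -> (2.376,4.855) [heading=34, move]
Final: pos=(2.376,4.855), heading=34, 4 segment(s) drawn
Segments drawn: 4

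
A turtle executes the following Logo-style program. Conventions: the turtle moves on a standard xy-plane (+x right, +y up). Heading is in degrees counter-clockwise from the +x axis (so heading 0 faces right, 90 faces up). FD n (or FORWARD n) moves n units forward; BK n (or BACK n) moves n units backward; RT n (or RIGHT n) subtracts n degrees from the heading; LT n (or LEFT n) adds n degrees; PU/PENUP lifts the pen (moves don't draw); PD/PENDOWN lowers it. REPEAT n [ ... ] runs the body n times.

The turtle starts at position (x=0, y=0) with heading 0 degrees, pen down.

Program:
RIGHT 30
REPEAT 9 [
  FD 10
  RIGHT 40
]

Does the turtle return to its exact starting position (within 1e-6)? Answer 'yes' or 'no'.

Executing turtle program step by step:
Start: pos=(0,0), heading=0, pen down
RT 30: heading 0 -> 330
REPEAT 9 [
  -- iteration 1/9 --
  FD 10: (0,0) -> (8.66,-5) [heading=330, draw]
  RT 40: heading 330 -> 290
  -- iteration 2/9 --
  FD 10: (8.66,-5) -> (12.08,-14.397) [heading=290, draw]
  RT 40: heading 290 -> 250
  -- iteration 3/9 --
  FD 10: (12.08,-14.397) -> (8.66,-23.794) [heading=250, draw]
  RT 40: heading 250 -> 210
  -- iteration 4/9 --
  FD 10: (8.66,-23.794) -> (0,-28.794) [heading=210, draw]
  RT 40: heading 210 -> 170
  -- iteration 5/9 --
  FD 10: (0,-28.794) -> (-9.848,-27.057) [heading=170, draw]
  RT 40: heading 170 -> 130
  -- iteration 6/9 --
  FD 10: (-9.848,-27.057) -> (-16.276,-19.397) [heading=130, draw]
  RT 40: heading 130 -> 90
  -- iteration 7/9 --
  FD 10: (-16.276,-19.397) -> (-16.276,-9.397) [heading=90, draw]
  RT 40: heading 90 -> 50
  -- iteration 8/9 --
  FD 10: (-16.276,-9.397) -> (-9.848,-1.736) [heading=50, draw]
  RT 40: heading 50 -> 10
  -- iteration 9/9 --
  FD 10: (-9.848,-1.736) -> (0,0) [heading=10, draw]
  RT 40: heading 10 -> 330
]
Final: pos=(0,0), heading=330, 9 segment(s) drawn

Start position: (0, 0)
Final position: (0, 0)
Distance = 0; < 1e-6 -> CLOSED

Answer: yes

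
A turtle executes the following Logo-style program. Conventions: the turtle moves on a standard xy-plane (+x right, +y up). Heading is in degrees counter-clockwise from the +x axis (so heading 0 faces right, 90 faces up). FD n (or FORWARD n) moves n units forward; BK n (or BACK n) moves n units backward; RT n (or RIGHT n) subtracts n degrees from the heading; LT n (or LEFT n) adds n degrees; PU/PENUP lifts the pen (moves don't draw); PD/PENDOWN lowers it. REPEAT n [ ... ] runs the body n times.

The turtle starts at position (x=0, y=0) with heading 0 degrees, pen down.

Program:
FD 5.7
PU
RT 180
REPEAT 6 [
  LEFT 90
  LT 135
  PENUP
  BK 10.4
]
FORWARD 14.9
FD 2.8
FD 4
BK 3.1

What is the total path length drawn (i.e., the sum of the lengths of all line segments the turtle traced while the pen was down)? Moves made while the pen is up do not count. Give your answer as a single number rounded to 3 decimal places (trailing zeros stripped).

Executing turtle program step by step:
Start: pos=(0,0), heading=0, pen down
FD 5.7: (0,0) -> (5.7,0) [heading=0, draw]
PU: pen up
RT 180: heading 0 -> 180
REPEAT 6 [
  -- iteration 1/6 --
  LT 90: heading 180 -> 270
  LT 135: heading 270 -> 45
  PU: pen up
  BK 10.4: (5.7,0) -> (-1.654,-7.354) [heading=45, move]
  -- iteration 2/6 --
  LT 90: heading 45 -> 135
  LT 135: heading 135 -> 270
  PU: pen up
  BK 10.4: (-1.654,-7.354) -> (-1.654,3.046) [heading=270, move]
  -- iteration 3/6 --
  LT 90: heading 270 -> 0
  LT 135: heading 0 -> 135
  PU: pen up
  BK 10.4: (-1.654,3.046) -> (5.7,-4.308) [heading=135, move]
  -- iteration 4/6 --
  LT 90: heading 135 -> 225
  LT 135: heading 225 -> 0
  PU: pen up
  BK 10.4: (5.7,-4.308) -> (-4.7,-4.308) [heading=0, move]
  -- iteration 5/6 --
  LT 90: heading 0 -> 90
  LT 135: heading 90 -> 225
  PU: pen up
  BK 10.4: (-4.7,-4.308) -> (2.654,3.046) [heading=225, move]
  -- iteration 6/6 --
  LT 90: heading 225 -> 315
  LT 135: heading 315 -> 90
  PU: pen up
  BK 10.4: (2.654,3.046) -> (2.654,-7.354) [heading=90, move]
]
FD 14.9: (2.654,-7.354) -> (2.654,7.546) [heading=90, move]
FD 2.8: (2.654,7.546) -> (2.654,10.346) [heading=90, move]
FD 4: (2.654,10.346) -> (2.654,14.346) [heading=90, move]
BK 3.1: (2.654,14.346) -> (2.654,11.246) [heading=90, move]
Final: pos=(2.654,11.246), heading=90, 1 segment(s) drawn

Segment lengths:
  seg 1: (0,0) -> (5.7,0), length = 5.7
Total = 5.7

Answer: 5.7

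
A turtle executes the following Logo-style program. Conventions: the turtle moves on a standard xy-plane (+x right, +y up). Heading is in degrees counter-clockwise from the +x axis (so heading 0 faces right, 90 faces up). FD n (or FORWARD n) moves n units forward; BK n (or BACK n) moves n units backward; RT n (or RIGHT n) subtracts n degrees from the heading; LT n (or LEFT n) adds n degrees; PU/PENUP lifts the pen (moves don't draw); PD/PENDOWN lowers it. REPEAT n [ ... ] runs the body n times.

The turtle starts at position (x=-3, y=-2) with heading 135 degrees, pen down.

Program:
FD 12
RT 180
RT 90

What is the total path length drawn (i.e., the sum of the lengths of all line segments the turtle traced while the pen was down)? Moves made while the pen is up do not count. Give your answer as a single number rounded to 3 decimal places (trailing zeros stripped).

Executing turtle program step by step:
Start: pos=(-3,-2), heading=135, pen down
FD 12: (-3,-2) -> (-11.485,6.485) [heading=135, draw]
RT 180: heading 135 -> 315
RT 90: heading 315 -> 225
Final: pos=(-11.485,6.485), heading=225, 1 segment(s) drawn

Segment lengths:
  seg 1: (-3,-2) -> (-11.485,6.485), length = 12
Total = 12

Answer: 12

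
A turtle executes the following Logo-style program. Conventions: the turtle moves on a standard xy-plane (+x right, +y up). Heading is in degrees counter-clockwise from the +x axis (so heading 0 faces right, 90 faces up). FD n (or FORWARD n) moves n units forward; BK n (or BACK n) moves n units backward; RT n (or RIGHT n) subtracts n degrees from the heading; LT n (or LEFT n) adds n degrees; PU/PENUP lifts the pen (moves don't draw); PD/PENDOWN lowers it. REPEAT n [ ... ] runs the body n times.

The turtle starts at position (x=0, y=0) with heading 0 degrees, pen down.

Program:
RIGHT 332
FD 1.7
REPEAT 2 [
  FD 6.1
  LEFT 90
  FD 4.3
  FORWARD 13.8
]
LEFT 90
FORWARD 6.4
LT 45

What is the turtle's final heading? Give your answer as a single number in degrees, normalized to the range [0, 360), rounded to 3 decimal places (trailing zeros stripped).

Executing turtle program step by step:
Start: pos=(0,0), heading=0, pen down
RT 332: heading 0 -> 28
FD 1.7: (0,0) -> (1.501,0.798) [heading=28, draw]
REPEAT 2 [
  -- iteration 1/2 --
  FD 6.1: (1.501,0.798) -> (6.887,3.662) [heading=28, draw]
  LT 90: heading 28 -> 118
  FD 4.3: (6.887,3.662) -> (4.868,7.459) [heading=118, draw]
  FD 13.8: (4.868,7.459) -> (-1.61,19.643) [heading=118, draw]
  -- iteration 2/2 --
  FD 6.1: (-1.61,19.643) -> (-4.474,25.029) [heading=118, draw]
  LT 90: heading 118 -> 208
  FD 4.3: (-4.474,25.029) -> (-8.271,23.01) [heading=208, draw]
  FD 13.8: (-8.271,23.01) -> (-20.456,16.532) [heading=208, draw]
]
LT 90: heading 208 -> 298
FD 6.4: (-20.456,16.532) -> (-17.451,10.881) [heading=298, draw]
LT 45: heading 298 -> 343
Final: pos=(-17.451,10.881), heading=343, 8 segment(s) drawn

Answer: 343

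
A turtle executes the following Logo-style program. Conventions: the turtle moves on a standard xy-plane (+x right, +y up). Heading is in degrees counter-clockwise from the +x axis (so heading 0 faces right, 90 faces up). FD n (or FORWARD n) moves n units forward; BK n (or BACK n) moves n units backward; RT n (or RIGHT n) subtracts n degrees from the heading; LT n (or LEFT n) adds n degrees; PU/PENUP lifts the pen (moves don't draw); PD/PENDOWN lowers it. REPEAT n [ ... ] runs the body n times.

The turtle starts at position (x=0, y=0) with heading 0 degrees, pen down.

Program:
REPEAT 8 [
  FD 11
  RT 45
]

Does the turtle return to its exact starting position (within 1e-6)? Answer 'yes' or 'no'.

Executing turtle program step by step:
Start: pos=(0,0), heading=0, pen down
REPEAT 8 [
  -- iteration 1/8 --
  FD 11: (0,0) -> (11,0) [heading=0, draw]
  RT 45: heading 0 -> 315
  -- iteration 2/8 --
  FD 11: (11,0) -> (18.778,-7.778) [heading=315, draw]
  RT 45: heading 315 -> 270
  -- iteration 3/8 --
  FD 11: (18.778,-7.778) -> (18.778,-18.778) [heading=270, draw]
  RT 45: heading 270 -> 225
  -- iteration 4/8 --
  FD 11: (18.778,-18.778) -> (11,-26.556) [heading=225, draw]
  RT 45: heading 225 -> 180
  -- iteration 5/8 --
  FD 11: (11,-26.556) -> (0,-26.556) [heading=180, draw]
  RT 45: heading 180 -> 135
  -- iteration 6/8 --
  FD 11: (0,-26.556) -> (-7.778,-18.778) [heading=135, draw]
  RT 45: heading 135 -> 90
  -- iteration 7/8 --
  FD 11: (-7.778,-18.778) -> (-7.778,-7.778) [heading=90, draw]
  RT 45: heading 90 -> 45
  -- iteration 8/8 --
  FD 11: (-7.778,-7.778) -> (0,0) [heading=45, draw]
  RT 45: heading 45 -> 0
]
Final: pos=(0,0), heading=0, 8 segment(s) drawn

Start position: (0, 0)
Final position: (0, 0)
Distance = 0; < 1e-6 -> CLOSED

Answer: yes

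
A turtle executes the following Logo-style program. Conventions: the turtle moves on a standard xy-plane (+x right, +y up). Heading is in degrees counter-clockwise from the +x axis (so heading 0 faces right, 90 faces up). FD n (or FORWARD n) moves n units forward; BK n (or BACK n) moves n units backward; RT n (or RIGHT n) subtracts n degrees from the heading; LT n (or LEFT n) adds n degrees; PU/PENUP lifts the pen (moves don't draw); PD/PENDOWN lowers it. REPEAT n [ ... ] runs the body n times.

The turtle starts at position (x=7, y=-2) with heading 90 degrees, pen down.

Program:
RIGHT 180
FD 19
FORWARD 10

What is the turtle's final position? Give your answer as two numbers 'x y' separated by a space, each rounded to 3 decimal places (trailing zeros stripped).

Answer: 7 -31

Derivation:
Executing turtle program step by step:
Start: pos=(7,-2), heading=90, pen down
RT 180: heading 90 -> 270
FD 19: (7,-2) -> (7,-21) [heading=270, draw]
FD 10: (7,-21) -> (7,-31) [heading=270, draw]
Final: pos=(7,-31), heading=270, 2 segment(s) drawn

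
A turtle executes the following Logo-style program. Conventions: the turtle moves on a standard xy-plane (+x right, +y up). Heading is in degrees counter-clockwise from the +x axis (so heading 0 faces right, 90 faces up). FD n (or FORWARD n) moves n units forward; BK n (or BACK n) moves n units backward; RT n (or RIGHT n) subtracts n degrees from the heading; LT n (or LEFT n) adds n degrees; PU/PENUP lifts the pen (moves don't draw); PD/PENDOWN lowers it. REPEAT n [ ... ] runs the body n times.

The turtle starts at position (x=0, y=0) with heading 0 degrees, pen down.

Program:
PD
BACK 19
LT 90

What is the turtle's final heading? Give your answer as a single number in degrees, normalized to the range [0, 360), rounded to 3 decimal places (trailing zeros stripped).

Answer: 90

Derivation:
Executing turtle program step by step:
Start: pos=(0,0), heading=0, pen down
PD: pen down
BK 19: (0,0) -> (-19,0) [heading=0, draw]
LT 90: heading 0 -> 90
Final: pos=(-19,0), heading=90, 1 segment(s) drawn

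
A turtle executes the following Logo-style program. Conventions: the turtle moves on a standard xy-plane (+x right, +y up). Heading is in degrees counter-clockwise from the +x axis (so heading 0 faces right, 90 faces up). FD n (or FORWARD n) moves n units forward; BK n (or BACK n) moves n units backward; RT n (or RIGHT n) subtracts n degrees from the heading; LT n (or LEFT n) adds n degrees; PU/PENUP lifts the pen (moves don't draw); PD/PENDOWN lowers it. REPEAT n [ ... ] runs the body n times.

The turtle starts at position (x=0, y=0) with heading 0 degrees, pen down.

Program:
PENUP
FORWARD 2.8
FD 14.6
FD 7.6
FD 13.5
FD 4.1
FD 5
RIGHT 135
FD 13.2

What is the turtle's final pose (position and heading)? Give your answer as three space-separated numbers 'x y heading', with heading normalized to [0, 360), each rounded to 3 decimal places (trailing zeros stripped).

Answer: 38.266 -9.334 225

Derivation:
Executing turtle program step by step:
Start: pos=(0,0), heading=0, pen down
PU: pen up
FD 2.8: (0,0) -> (2.8,0) [heading=0, move]
FD 14.6: (2.8,0) -> (17.4,0) [heading=0, move]
FD 7.6: (17.4,0) -> (25,0) [heading=0, move]
FD 13.5: (25,0) -> (38.5,0) [heading=0, move]
FD 4.1: (38.5,0) -> (42.6,0) [heading=0, move]
FD 5: (42.6,0) -> (47.6,0) [heading=0, move]
RT 135: heading 0 -> 225
FD 13.2: (47.6,0) -> (38.266,-9.334) [heading=225, move]
Final: pos=(38.266,-9.334), heading=225, 0 segment(s) drawn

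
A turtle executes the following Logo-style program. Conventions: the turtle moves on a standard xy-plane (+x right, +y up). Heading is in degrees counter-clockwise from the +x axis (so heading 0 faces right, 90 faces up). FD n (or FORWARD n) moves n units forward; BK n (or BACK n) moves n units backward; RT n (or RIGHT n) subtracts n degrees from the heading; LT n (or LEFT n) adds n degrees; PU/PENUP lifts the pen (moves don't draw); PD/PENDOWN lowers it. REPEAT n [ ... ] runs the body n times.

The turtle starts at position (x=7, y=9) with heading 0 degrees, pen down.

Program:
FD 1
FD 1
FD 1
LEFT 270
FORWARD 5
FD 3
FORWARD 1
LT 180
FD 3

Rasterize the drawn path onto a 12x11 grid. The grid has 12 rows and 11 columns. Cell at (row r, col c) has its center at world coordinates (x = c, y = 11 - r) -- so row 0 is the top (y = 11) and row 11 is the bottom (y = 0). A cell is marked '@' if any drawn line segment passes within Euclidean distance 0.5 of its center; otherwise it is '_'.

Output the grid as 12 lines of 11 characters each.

Answer: ___________
___________
_______@@@@
__________@
__________@
__________@
__________@
__________@
__________@
__________@
__________@
__________@

Derivation:
Segment 0: (7,9) -> (8,9)
Segment 1: (8,9) -> (9,9)
Segment 2: (9,9) -> (10,9)
Segment 3: (10,9) -> (10,4)
Segment 4: (10,4) -> (10,1)
Segment 5: (10,1) -> (10,0)
Segment 6: (10,0) -> (10,3)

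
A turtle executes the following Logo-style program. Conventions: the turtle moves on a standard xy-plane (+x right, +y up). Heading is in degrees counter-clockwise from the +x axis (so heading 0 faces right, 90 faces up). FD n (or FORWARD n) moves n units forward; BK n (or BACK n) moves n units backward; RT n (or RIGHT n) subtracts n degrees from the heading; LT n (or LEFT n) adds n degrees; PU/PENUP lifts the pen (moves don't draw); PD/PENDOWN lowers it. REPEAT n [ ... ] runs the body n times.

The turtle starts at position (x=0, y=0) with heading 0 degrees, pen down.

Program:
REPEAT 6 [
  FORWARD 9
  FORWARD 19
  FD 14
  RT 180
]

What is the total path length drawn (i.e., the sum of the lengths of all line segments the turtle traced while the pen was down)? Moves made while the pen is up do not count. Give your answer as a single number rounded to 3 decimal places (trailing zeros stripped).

Answer: 252

Derivation:
Executing turtle program step by step:
Start: pos=(0,0), heading=0, pen down
REPEAT 6 [
  -- iteration 1/6 --
  FD 9: (0,0) -> (9,0) [heading=0, draw]
  FD 19: (9,0) -> (28,0) [heading=0, draw]
  FD 14: (28,0) -> (42,0) [heading=0, draw]
  RT 180: heading 0 -> 180
  -- iteration 2/6 --
  FD 9: (42,0) -> (33,0) [heading=180, draw]
  FD 19: (33,0) -> (14,0) [heading=180, draw]
  FD 14: (14,0) -> (0,0) [heading=180, draw]
  RT 180: heading 180 -> 0
  -- iteration 3/6 --
  FD 9: (0,0) -> (9,0) [heading=0, draw]
  FD 19: (9,0) -> (28,0) [heading=0, draw]
  FD 14: (28,0) -> (42,0) [heading=0, draw]
  RT 180: heading 0 -> 180
  -- iteration 4/6 --
  FD 9: (42,0) -> (33,0) [heading=180, draw]
  FD 19: (33,0) -> (14,0) [heading=180, draw]
  FD 14: (14,0) -> (0,0) [heading=180, draw]
  RT 180: heading 180 -> 0
  -- iteration 5/6 --
  FD 9: (0,0) -> (9,0) [heading=0, draw]
  FD 19: (9,0) -> (28,0) [heading=0, draw]
  FD 14: (28,0) -> (42,0) [heading=0, draw]
  RT 180: heading 0 -> 180
  -- iteration 6/6 --
  FD 9: (42,0) -> (33,0) [heading=180, draw]
  FD 19: (33,0) -> (14,0) [heading=180, draw]
  FD 14: (14,0) -> (0,0) [heading=180, draw]
  RT 180: heading 180 -> 0
]
Final: pos=(0,0), heading=0, 18 segment(s) drawn

Segment lengths:
  seg 1: (0,0) -> (9,0), length = 9
  seg 2: (9,0) -> (28,0), length = 19
  seg 3: (28,0) -> (42,0), length = 14
  seg 4: (42,0) -> (33,0), length = 9
  seg 5: (33,0) -> (14,0), length = 19
  seg 6: (14,0) -> (0,0), length = 14
  seg 7: (0,0) -> (9,0), length = 9
  seg 8: (9,0) -> (28,0), length = 19
  seg 9: (28,0) -> (42,0), length = 14
  seg 10: (42,0) -> (33,0), length = 9
  seg 11: (33,0) -> (14,0), length = 19
  seg 12: (14,0) -> (0,0), length = 14
  seg 13: (0,0) -> (9,0), length = 9
  seg 14: (9,0) -> (28,0), length = 19
  seg 15: (28,0) -> (42,0), length = 14
  seg 16: (42,0) -> (33,0), length = 9
  seg 17: (33,0) -> (14,0), length = 19
  seg 18: (14,0) -> (0,0), length = 14
Total = 252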